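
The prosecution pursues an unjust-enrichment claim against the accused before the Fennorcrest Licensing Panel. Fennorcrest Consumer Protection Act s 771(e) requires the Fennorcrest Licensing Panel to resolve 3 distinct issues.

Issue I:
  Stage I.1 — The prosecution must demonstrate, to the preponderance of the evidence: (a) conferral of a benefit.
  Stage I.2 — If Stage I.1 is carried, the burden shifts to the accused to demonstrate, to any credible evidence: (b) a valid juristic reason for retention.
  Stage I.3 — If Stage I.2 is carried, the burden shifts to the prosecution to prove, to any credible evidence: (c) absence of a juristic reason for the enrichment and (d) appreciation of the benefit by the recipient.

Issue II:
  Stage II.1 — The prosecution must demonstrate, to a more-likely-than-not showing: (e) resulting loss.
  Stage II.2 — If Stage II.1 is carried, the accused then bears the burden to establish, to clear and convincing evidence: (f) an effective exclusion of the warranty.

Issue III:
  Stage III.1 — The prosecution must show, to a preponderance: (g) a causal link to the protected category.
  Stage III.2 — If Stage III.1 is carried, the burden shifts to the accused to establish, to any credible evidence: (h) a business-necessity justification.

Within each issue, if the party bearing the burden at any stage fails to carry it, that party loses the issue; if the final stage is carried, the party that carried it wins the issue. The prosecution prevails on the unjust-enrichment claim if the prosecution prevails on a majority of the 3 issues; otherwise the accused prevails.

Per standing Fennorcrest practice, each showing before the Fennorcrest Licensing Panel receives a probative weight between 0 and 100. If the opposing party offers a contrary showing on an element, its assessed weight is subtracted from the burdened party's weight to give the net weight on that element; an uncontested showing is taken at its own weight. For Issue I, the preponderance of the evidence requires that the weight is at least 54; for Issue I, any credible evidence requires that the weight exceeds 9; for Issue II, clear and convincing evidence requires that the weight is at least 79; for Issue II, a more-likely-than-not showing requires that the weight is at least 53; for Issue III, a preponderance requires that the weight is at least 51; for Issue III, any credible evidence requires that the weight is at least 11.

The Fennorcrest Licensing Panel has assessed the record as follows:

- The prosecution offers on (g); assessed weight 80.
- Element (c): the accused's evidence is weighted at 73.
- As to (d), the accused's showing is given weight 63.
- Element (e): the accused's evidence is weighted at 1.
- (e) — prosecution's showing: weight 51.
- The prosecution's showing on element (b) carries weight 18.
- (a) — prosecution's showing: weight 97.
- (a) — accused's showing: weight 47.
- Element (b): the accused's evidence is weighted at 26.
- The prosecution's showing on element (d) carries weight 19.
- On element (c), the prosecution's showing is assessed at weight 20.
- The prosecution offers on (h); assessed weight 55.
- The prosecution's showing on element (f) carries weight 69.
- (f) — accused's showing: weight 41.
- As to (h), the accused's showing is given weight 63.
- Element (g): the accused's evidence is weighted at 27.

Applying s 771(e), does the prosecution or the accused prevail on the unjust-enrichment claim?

— Issue I —
Stage I.1 (prosecution, the preponderance of the evidence, weight is at least 54): (a) net 97−47=50 < 54 — fails.
  Not every element is met, so the prosecution fails to carry Stage I.1.
So the accused prevails on this issue.
— Issue II —
Stage II.1 — burden on prosecution; standard: a more-likely-than-not showing (weight is at least 53).
    (e): 51 − 1 = 50 < 53 [not met]
  Stage II.1 not carried; the prosecution fails its burden.
The accused prevails on this issue.
— Issue III —
Stage III.1 — burden on prosecution; standard: a preponderance (weight is at least 51).
    (g): 80 − 27 = 53 ≥ 51 [met]
  Stage III.1 carried; the burden shifts to the accused.
Stage III.2 — burden on accused; standard: any credible evidence (weight is at least 11).
    (h): 63 − 55 = 8 < 11 [not met]
  The accused does not carry Stage III.2.
The analysis ends at Stage III.2; the prosecution prevails on this issue.
Per-issue: Issue I → accused; Issue II → accused; Issue III → prosecution. The prosecution must prevail on a majority of issues; overall, the accused prevails.

accused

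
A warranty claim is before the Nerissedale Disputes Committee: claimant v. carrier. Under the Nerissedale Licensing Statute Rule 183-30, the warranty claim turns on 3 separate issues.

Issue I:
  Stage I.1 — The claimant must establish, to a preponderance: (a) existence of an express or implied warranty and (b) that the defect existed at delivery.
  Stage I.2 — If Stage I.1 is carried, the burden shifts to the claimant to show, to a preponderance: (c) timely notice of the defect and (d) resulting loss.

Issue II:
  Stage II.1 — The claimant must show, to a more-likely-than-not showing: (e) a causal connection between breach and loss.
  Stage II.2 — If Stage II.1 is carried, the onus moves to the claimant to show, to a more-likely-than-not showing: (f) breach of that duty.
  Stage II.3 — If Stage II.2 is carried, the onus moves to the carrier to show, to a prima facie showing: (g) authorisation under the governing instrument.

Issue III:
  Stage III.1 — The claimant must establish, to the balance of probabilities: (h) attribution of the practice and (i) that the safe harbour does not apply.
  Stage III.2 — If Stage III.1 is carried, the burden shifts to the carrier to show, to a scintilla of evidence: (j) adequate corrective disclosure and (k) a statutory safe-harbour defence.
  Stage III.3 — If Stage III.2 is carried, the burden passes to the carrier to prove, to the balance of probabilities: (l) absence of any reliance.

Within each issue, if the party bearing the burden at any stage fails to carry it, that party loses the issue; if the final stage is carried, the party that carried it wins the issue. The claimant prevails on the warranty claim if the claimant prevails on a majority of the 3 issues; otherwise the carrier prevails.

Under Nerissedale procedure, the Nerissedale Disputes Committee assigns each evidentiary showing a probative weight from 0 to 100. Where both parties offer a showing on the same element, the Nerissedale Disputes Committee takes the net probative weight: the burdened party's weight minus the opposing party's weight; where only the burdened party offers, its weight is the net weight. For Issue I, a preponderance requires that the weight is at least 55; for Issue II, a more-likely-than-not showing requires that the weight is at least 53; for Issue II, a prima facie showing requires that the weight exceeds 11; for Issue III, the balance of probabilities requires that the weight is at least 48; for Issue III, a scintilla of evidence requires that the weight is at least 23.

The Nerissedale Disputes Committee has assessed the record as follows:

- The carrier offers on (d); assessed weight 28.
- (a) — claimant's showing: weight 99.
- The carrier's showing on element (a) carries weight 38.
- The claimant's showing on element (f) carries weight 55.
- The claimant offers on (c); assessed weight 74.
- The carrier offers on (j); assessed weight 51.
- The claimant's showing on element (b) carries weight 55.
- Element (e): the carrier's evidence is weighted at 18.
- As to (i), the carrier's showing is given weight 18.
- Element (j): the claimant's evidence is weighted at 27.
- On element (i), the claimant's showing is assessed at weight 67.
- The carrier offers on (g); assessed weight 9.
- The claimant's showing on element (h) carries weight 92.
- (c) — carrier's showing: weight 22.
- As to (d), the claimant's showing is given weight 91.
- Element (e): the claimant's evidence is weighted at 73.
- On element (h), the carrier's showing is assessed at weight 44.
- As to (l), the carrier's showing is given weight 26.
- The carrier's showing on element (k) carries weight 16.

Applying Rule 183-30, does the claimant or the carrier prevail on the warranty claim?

— Issue I —
At Stage I.1 the claimant must meet a preponderance (weight is at least 55): on (a) the weight is 99 less the opposing 38 gives net 61, which does reach 55, so (a) meets the standard; on (b) the weight is 55, which does reach 55, so (b) meets the standard.
  Stage I.1 carried; the burden remains with the claimant.
At Stage I.2 the claimant must meet a preponderance (weight is at least 55): on (c) the weight is 74 less the opposing 22 gives net 52, which does not reach 55, so (c) does not meet the standard; on (d) the weight is 91 less the opposing 28 gives net 63, ≥ 55, so (d) meets the standard.
  The claimant does not carry Stage I.2.
The carrier prevails on this issue.
— Issue II —
Stage II.1 — burden on claimant; standard: a more-likely-than-not showing (weight is at least 53).
    (e): 73 − 18 = 55 ≥ 53 [met]
  Stage II.1 is satisfied; the claimant continues to bear the burden.
Stage II.2 — burden on claimant; standard: a more-likely-than-not showing (weight is at least 53).
    (f): 55 ≥ 53 [met]
  Stage II.2 is satisfied; the onus moves to the carrier.
Stage II.3 — burden on carrier; standard: a prima facie showing (weight exceeds 11).
    (g): 9 ≤ 11 [not met]
  Not every element is met, so the carrier fails to carry Stage II.3.
The claimant prevails on this issue.
— Issue III —
Stage III.1 — burden on claimant; standard: the balance of probabilities (weight is at least 48).
    (h): 92 − 44 = 48 ≥ 48 [met]
    (i): 67 − 18 = 49 ≥ 48 [met]
  Stage III.1 carried; the burden shifts to the carrier.
Stage III.2 — burden on carrier; standard: a scintilla of evidence (weight is at least 23).
    (j): 51 − 27 = 24 ≥ 23 [met]
    (k): 16 < 23 [not met]
  The carrier does not carry Stage III.2.
The claimant prevails on this issue.
Per-issue: Issue I → carrier; Issue II → claimant; Issue III → claimant. The claimant must prevail on a majority of issues; overall, the claimant prevails.

claimant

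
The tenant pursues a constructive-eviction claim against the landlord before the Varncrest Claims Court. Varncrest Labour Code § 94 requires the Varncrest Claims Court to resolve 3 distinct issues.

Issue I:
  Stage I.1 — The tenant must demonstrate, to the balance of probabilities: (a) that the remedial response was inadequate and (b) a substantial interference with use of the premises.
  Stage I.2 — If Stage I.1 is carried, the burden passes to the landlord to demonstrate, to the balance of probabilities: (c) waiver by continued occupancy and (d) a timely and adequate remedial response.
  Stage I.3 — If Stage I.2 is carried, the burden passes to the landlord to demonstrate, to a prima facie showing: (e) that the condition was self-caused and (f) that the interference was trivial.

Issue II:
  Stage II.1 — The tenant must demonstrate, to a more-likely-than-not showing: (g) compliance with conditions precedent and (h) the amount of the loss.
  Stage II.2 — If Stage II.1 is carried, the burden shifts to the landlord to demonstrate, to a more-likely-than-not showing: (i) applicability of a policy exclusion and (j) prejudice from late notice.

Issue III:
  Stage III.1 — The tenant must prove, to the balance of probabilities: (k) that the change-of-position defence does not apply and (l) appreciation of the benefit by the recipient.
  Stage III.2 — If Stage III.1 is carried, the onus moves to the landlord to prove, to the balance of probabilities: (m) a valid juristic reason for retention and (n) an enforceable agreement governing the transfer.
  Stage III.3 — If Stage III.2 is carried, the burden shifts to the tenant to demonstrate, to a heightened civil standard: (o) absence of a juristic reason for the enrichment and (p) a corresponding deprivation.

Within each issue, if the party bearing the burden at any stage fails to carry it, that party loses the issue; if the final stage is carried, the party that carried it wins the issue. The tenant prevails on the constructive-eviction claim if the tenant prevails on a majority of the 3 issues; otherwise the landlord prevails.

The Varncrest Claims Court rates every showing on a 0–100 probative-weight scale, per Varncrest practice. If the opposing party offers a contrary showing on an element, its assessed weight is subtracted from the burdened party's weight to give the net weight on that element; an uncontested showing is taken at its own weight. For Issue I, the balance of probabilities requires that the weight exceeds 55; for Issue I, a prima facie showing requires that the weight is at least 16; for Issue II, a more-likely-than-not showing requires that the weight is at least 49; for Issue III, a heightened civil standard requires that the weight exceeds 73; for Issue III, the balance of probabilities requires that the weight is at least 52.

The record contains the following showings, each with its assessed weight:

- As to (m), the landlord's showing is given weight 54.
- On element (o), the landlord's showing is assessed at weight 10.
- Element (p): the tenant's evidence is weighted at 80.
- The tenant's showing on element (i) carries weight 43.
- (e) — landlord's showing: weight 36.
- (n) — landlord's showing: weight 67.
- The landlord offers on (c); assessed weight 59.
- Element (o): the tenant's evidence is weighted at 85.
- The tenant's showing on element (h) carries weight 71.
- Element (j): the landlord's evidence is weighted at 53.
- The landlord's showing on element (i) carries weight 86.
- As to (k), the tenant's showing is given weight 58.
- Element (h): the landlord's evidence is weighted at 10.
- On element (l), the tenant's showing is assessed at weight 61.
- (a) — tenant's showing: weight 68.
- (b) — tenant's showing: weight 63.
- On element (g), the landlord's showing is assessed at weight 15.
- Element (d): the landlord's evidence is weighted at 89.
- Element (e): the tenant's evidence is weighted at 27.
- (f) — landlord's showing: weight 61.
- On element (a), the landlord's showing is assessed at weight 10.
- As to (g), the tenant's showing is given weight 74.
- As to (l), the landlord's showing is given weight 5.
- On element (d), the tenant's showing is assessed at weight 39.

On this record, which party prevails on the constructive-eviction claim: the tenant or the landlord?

tenant

— Issue I —
Stage I.1 (tenant, the balance of probabilities, weight exceeds 55): (a) net 68−10=58 > 55 — meets; (b) 63 > 55 — meets.
  Stage I.1 carried; the burden shifts to the landlord.
Stage I.2 (landlord, the balance of probabilities, weight exceeds 55): (c) 59 > 55 — meets; (d) net 89−39=50 ≤ 55 — fails.
  Not every element is met, so the landlord fails to carry Stage I.2.
The analysis ends at Stage I.2; the tenant prevails on this issue.
— Issue II —
Stage II.1 — burden on tenant; standard: a more-likely-than-not showing (weight is at least 49).
    (g): 74 − 15 = 59 ≥ 49 [met]
    (h): 71 − 10 = 61 ≥ 49 [met]
  The tenant carries Stage II.1; the landlord now bears the burden.
Stage II.2 — burden on landlord; standard: a more-likely-than-not showing (weight is at least 49).
    (i): 86 − 43 = 43 < 49 [not met]
    (j): 53 ≥ 49 [met]
  Not every element is met, so the landlord fails to carry Stage II.2.
The tenant prevails on this issue.
— Issue III —
Stage III.1 — burden on tenant; standard: the balance of probabilities (weight is at least 52).
    (k): 58 ≥ 52 [met]
    (l): 61 − 5 = 56 ≥ 52 [met]
  The tenant carries Stage III.1; the landlord now bears the burden.
Stage III.2 — burden on landlord; standard: the balance of probabilities (weight is at least 52).
    (m): 54 ≥ 52 [met]
    (n): 67 ≥ 52 [met]
  Stage III.2 is satisfied; the onus moves to the tenant.
Stage III.3 — burden on tenant; standard: a heightened civil standard (weight exceeds 73).
    (o): 85 − 10 = 75 > 73 [met]
    (p): 80 > 73 [met]
  The tenant carries the last stage.
All stages carried — the tenant prevails on this issue.
Per-issue: Issue I → tenant; Issue II → tenant; Issue III → tenant. The tenant must prevail on a majority of issues; overall, the tenant prevails.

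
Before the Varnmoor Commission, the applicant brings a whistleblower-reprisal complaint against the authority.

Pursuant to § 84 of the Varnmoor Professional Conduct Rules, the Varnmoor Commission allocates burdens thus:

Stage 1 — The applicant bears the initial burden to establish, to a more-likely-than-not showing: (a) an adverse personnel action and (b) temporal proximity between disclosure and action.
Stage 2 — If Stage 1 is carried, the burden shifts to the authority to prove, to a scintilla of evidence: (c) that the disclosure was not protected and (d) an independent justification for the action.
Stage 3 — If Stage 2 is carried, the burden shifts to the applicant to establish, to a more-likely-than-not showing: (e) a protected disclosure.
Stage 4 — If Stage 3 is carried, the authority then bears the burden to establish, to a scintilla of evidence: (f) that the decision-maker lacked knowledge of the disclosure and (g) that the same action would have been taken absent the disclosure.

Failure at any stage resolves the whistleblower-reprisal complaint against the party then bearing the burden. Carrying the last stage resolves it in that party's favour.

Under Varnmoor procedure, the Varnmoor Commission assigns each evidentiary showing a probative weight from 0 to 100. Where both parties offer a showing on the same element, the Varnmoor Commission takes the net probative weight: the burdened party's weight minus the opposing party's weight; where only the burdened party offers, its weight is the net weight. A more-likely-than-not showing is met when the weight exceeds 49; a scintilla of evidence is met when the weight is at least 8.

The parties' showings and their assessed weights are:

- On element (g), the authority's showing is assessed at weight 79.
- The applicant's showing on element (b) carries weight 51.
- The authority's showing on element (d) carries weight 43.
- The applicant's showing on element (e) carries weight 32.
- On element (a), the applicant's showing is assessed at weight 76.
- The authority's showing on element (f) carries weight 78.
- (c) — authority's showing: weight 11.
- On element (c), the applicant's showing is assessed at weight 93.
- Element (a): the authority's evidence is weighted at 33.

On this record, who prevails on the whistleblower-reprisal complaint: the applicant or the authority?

At Stage 1 the applicant must meet a more-likely-than-not showing (weight exceeds 49): on (a) the weight is 76 less the opposing 33 gives net 43, ≤ 49, so (a) does not meet the standard; on (b) the weight is 51, which does exceed 49, so (b) meets the standard.
  Not every element is met, so the applicant fails to carry Stage 1.
The analysis ends at Stage 1; the authority prevails.

authority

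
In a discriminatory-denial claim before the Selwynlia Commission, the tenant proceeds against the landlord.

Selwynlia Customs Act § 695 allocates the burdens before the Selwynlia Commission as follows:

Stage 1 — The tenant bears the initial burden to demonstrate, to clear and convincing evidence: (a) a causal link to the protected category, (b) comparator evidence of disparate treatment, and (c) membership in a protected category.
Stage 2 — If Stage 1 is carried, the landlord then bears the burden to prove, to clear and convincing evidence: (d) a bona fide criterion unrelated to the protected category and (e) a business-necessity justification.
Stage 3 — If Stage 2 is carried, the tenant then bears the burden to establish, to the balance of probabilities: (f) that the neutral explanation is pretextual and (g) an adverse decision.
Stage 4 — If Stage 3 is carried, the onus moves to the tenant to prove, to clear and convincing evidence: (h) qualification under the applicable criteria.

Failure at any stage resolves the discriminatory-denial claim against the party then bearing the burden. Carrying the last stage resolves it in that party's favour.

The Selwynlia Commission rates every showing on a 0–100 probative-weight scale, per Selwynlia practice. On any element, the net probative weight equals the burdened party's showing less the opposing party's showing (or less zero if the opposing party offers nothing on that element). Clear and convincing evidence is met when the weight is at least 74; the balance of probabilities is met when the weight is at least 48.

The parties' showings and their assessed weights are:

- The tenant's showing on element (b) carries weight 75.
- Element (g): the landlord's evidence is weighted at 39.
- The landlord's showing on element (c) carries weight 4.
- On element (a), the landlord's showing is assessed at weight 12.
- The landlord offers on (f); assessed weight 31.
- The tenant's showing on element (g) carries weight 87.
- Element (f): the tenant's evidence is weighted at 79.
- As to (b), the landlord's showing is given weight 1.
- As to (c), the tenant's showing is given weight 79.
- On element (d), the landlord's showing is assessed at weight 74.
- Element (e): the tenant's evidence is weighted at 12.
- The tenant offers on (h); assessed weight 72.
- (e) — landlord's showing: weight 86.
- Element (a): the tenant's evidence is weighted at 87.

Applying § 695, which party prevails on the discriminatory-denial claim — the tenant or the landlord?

landlord

Stage 1 (tenant, clear and convincing evidence, weight is at least 74): (a) net 87−12=75 ≥ 74 — meets; (b) net 75−1=74 ≥ 74 — meets; (c) net 79−4=75 ≥ 74 — meets.
  All elements met. The burden passes to the landlord.
Stage 2 (landlord, clear and convincing evidence, weight is at least 74): (d) 74 ≥ 74 — meets; (e) net 86−12=74 ≥ 74 — meets.
  The landlord carries Stage 2; the tenant now bears the burden.
Stage 3 (tenant, the balance of probabilities, weight is at least 48): (f) net 79−31=48 ≥ 48 — meets; (g) net 87−39=48 ≥ 48 — meets.
  Stage 3 is satisfied; the tenant continues to bear the burden.
Stage 4 (tenant, clear and convincing evidence, weight is at least 74): (h) 72 < 74 — fails.
  Not every element is met, so the tenant fails to carry Stage 4.
So the landlord prevails.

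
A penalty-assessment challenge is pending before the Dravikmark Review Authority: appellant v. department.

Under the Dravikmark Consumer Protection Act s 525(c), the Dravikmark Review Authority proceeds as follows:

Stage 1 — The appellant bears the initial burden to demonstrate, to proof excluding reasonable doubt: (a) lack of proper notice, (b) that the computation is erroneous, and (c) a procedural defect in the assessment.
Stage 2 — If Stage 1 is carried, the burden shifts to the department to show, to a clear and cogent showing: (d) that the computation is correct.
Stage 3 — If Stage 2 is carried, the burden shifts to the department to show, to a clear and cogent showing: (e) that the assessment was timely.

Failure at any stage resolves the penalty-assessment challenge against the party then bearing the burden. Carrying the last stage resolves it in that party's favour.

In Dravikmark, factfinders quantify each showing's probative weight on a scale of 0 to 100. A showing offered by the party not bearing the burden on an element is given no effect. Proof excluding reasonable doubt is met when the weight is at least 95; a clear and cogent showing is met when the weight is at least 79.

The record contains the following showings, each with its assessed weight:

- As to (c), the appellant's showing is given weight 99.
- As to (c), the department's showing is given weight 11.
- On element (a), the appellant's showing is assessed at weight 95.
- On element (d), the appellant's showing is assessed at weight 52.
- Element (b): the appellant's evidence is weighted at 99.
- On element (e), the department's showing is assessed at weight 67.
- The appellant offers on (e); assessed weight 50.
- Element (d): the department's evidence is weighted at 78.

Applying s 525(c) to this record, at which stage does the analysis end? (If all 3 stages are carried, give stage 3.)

stage 2

Stage 1 — burden on appellant; standard: proof excluding reasonable doubt (weight is at least 95).
    (a): 95 ≥ 95 [met]
    (b): 99 ≥ 95 [met]
    (c): 99 (department's 11 disregarded) ≥ 95 [met]
  The appellant carries Stage 1; the department now bears the burden.
Stage 2 — burden on department; standard: a clear and cogent showing (weight is at least 79).
    (d): 78 (appellant's 52 disregarded) < 79 [not met]
  Stage 2 not carried; the department fails its burden.
The analysis ends at Stage 2; the appellant prevails.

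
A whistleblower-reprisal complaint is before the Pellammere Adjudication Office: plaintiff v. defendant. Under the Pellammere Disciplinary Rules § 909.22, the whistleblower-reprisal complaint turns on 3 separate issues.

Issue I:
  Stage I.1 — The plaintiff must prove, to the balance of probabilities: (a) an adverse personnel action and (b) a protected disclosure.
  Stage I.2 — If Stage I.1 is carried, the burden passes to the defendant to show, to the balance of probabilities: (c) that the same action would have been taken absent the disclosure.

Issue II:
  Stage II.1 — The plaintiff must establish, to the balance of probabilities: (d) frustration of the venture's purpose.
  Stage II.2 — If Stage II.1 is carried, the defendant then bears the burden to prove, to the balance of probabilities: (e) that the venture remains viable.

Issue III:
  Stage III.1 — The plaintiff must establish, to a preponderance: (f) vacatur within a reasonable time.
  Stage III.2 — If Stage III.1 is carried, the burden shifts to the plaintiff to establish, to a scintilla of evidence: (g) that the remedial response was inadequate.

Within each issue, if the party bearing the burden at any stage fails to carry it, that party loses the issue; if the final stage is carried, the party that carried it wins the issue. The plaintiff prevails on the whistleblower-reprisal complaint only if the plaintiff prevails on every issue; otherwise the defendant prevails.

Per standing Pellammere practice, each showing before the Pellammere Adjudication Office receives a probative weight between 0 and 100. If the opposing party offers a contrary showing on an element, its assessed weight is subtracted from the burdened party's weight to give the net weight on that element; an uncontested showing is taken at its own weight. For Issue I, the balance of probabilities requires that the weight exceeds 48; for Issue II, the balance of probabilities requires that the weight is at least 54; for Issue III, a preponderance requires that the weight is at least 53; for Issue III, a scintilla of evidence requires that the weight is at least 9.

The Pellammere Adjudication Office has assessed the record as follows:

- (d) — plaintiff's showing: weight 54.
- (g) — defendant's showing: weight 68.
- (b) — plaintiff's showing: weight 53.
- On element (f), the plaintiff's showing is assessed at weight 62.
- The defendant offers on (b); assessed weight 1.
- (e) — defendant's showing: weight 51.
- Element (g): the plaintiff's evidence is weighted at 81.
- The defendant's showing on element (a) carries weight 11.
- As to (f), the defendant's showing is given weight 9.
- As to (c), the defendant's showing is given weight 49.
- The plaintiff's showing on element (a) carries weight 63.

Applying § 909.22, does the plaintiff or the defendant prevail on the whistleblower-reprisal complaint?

defendant

— Issue I —
At Stage I.1 the plaintiff must meet the balance of probabilities (weight exceeds 48): on (a) the weight is 63 less the opposing 11 gives net 52, > 48, so (a) meets the standard; on (b) the weight is 53 less the opposing 1 gives net 52, > 48, so (b) meets the standard.
  Stage I.1 is satisfied; the onus moves to the defendant.
At Stage I.2 the defendant must meet the balance of probabilities (weight exceeds 48): on (c) the weight is 49, > 48, so (c) meets the standard.
  Stage I.2 carried; the final stage is satisfied.
With every stage satisfied, the defendant prevails on this issue.
— Issue II —
Stage II.1 (plaintiff, the balance of probabilities, weight is at least 54): (d) 54 ≥ 54 — meets.
  Stage II.1 carried; the burden shifts to the defendant.
Stage II.2 (defendant, the balance of probabilities, weight is at least 54): (e) 51 < 54 — fails.
  Stage II.2 not carried; the defendant fails its burden.
The analysis ends at Stage II.2; the plaintiff prevails on this issue.
— Issue III —
Stage III.1 (plaintiff, a preponderance, weight is at least 53): (f) net 62−9=53 ≥ 53 — meets.
  Stage III.1 is satisfied; the plaintiff continues to bear the burden.
Stage III.2 (plaintiff, a scintilla of evidence, weight is at least 9): (g) net 81−68=13 ≥ 9 — meets.
  All elements met at the final stage.
With every stage satisfied, the plaintiff prevails on this issue.
Per-issue: Issue I → defendant; Issue II → plaintiff; Issue III → plaintiff. The plaintiff must prevail on every issue; overall, the defendant prevails.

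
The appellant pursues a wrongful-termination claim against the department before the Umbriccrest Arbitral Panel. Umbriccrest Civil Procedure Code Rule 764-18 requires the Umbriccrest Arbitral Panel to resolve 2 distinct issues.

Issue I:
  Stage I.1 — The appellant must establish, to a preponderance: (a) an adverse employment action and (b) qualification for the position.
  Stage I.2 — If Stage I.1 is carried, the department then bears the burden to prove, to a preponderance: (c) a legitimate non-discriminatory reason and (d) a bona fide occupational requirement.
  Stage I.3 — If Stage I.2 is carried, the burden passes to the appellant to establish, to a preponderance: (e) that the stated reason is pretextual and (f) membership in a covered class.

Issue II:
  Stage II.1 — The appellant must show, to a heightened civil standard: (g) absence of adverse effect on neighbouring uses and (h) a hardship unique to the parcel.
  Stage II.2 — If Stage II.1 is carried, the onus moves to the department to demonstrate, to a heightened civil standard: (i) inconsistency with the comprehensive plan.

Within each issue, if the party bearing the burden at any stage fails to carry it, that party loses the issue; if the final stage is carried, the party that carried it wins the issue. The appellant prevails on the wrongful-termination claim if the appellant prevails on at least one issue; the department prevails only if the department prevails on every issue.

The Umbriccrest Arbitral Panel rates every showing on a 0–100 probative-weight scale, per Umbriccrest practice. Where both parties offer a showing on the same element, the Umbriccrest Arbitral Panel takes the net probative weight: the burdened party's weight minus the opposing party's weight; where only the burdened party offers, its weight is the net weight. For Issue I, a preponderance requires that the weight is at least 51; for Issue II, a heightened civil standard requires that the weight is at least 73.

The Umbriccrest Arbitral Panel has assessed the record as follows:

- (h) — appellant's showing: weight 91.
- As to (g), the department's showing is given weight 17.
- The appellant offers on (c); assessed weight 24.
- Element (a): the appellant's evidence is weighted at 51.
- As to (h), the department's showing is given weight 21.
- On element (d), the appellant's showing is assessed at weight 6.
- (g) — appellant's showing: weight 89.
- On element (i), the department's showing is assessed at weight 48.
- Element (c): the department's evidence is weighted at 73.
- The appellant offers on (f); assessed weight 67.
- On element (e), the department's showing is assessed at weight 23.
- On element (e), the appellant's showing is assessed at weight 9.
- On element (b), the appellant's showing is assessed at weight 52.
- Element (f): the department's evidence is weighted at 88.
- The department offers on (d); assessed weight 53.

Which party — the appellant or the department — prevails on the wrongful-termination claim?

— Issue I —
Stage I.1 — burden on appellant; standard: a preponderance (weight is at least 51).
    (a): 51 ≥ 51 [met]
    (b): 52 ≥ 51 [met]
  All elements met. The burden passes to the department.
Stage I.2 — burden on department; standard: a preponderance (weight is at least 51).
    (c): 73 − 24 = 49 < 51 [not met]
    (d): 53 − 6 = 47 < 51 [not met]
  Not every element is met, so the department fails to carry Stage I.2.
The appellant prevails on this issue.
— Issue II —
Stage II.1 — burden on appellant; standard: a heightened civil standard (weight is at least 73).
    (g): 89 − 17 = 72 < 73 [not met]
    (h): 91 − 21 = 70 < 73 [not met]
  Not every element is met, so the appellant fails to carry Stage II.1.
The department prevails on this issue.
Per-issue: Issue I → appellant; Issue II → department. The appellant must prevail on at least one issue; overall, the appellant prevails.

appellant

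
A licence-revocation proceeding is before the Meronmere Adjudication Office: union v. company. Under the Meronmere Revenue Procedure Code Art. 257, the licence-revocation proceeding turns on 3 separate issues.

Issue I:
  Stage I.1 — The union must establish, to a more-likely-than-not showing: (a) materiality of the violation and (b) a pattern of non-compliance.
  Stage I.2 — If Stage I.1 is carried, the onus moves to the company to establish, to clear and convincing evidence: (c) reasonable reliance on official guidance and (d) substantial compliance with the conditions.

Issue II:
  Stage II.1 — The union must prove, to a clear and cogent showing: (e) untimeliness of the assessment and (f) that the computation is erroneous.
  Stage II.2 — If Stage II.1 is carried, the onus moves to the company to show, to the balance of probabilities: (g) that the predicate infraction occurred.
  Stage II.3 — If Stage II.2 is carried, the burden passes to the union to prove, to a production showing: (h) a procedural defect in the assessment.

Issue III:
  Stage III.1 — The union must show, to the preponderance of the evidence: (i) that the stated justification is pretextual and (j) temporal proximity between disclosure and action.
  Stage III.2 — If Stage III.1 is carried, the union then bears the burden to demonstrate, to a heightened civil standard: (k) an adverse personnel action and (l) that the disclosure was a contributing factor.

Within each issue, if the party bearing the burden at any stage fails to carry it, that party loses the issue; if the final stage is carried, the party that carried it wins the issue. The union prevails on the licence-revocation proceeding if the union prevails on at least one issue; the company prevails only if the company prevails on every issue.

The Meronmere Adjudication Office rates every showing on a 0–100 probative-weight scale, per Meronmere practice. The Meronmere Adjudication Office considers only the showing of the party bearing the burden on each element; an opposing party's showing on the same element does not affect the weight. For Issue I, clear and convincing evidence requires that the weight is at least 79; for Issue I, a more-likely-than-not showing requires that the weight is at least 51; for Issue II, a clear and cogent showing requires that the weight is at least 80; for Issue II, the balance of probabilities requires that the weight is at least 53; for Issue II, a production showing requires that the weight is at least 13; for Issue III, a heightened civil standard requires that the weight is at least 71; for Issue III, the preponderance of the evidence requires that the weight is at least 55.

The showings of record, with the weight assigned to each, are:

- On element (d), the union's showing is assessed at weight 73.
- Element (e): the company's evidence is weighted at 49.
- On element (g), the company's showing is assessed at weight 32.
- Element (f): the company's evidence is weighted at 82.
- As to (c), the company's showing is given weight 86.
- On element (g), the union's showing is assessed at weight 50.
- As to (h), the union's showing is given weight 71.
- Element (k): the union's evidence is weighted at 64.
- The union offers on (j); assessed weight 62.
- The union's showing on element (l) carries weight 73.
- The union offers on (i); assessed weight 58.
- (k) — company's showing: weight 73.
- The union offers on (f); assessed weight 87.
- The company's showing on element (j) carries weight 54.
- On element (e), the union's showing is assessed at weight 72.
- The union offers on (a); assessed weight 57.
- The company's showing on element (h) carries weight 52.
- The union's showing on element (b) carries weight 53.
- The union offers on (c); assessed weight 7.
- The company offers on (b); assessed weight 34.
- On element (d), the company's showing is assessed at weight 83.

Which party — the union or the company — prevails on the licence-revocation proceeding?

— Issue I —
Stage I.1 — burden on union; standard: a more-likely-than-not showing (weight is at least 51).
    (a): 57 ≥ 51 [met]
    (b): 53 (company's 34 disregarded) ≥ 51 [met]
  All elements met. The burden passes to the company.
Stage I.2 — burden on company; standard: clear and convincing evidence (weight is at least 79).
    (c): 86 (union's 7 disregarded) ≥ 79 [met]
    (d): 83 (union's 73 disregarded) ≥ 79 [met]
  Stage I.2 carried; the final stage is satisfied.
All stages carried — the company prevails on this issue.
— Issue II —
At Stage II.1 the union must meet a clear and cogent showing (weight is at least 80): on (e) the weight is 72 (the company's 49 is given no effect), < 80, so (e) does not meet the standard; on (f) the weight is 87 (the company's 82 is given no effect), which does reach 80, so (f) meets the standard.
  Stage II.1 not carried; the union fails its burden.
The analysis ends at Stage II.1; the company prevails on this issue.
— Issue III —
Stage III.1 (union, the preponderance of the evidence, weight is at least 55): (i) 58 ≥ 55 — meets; (j) 62 (company's 54 disregarded) ≥ 55 — meets.
  Stage III.1 is satisfied; the union continues to bear the burden.
Stage III.2 (union, a heightened civil standard, weight is at least 71): (k) 64 (company's 73 disregarded) < 71 — fails; (l) 73 ≥ 71 — meets.
  Not every element is met, so the union fails to carry Stage III.2.
The analysis ends at Stage III.2; the company prevails on this issue.
Per-issue: Issue I → company; Issue II → company; Issue III → company. The union must prevail on at least one issue; overall, the company prevails.

company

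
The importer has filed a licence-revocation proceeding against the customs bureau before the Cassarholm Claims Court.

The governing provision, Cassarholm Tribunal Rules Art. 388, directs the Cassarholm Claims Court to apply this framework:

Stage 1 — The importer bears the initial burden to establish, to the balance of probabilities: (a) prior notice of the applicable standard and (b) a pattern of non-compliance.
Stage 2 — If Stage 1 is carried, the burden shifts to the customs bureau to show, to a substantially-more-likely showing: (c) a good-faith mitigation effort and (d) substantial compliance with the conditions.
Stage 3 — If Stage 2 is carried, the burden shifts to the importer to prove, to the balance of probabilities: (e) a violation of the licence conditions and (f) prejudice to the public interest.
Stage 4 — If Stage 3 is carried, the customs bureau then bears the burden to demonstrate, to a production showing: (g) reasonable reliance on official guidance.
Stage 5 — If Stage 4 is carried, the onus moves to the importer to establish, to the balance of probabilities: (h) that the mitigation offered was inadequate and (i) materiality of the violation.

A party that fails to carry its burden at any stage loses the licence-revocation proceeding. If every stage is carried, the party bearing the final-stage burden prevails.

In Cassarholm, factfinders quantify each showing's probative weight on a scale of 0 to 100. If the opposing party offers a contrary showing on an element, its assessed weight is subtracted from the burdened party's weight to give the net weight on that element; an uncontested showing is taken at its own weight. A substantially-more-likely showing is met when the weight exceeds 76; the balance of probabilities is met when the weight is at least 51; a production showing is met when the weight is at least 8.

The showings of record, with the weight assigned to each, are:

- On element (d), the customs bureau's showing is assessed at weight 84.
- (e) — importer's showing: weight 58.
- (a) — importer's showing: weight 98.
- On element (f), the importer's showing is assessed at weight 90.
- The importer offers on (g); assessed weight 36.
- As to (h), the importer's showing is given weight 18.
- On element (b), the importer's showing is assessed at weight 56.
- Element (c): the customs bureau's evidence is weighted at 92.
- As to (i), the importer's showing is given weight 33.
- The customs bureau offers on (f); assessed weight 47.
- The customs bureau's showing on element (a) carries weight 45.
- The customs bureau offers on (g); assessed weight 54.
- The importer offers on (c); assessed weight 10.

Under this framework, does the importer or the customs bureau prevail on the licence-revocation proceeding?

customs bureau

Stage 1 — burden on importer; standard: the balance of probabilities (weight is at least 51).
    (a): 98 − 45 = 53 ≥ 51 [met]
    (b): 56 ≥ 51 [met]
  Stage 1 carried; the burden shifts to the customs bureau.
Stage 2 — burden on customs bureau; standard: a substantially-more-likely showing (weight exceeds 76).
    (c): 92 − 10 = 82 > 76 [met]
    (d): 84 > 76 [met]
  All elements met. The burden passes to the importer.
Stage 3 — burden on importer; standard: the balance of probabilities (weight is at least 51).
    (e): 58 ≥ 51 [met]
    (f): 90 − 47 = 43 < 51 [not met]
  The importer does not carry Stage 3.
So the customs bureau prevails.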